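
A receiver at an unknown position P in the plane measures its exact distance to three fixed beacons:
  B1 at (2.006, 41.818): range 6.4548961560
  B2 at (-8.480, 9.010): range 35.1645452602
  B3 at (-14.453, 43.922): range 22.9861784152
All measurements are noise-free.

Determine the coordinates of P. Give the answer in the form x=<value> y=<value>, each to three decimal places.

x=8.191 y=39.972

eq1: (x − 2.006)² + (y − 41.818)² = 6.4548961560²
eq2: (x + 8.480)² + (y − 9.010)² = 35.1645452602²
eq3: (x + 14.453)² + (y − 43.922)² = 22.9861784152²
eq3−eq2, eq3−eq1 (x²,y² cancel):
  11.946·x − 69.824·y = -2693.121638
  32.918·x − 4.208·y = 101.436581
det = 11.946·-4.208 − -69.824·32.918 = 2248.197664
x = (-2693.121638·-4.208 − -69.824·101.436581) / 2248.197664 = 8.191168
y = (11.946·101.436581 − -2693.121638·32.918) / 2248.197664 = 39.971547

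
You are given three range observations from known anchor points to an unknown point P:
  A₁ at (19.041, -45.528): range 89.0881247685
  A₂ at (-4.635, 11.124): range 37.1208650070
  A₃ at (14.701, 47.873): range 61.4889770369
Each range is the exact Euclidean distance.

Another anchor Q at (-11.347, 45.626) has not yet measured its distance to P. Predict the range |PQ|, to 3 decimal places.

38.309

eq1: (x − 19.041)² + (y + 45.528)² = 89.0881247685²
eq2: (x + 4.635)² + (y − 11.124)² = 37.1208650070²
eq3: (x − 14.701)² + (y − 47.873)² = 61.4889770369²
eq1−eq2, eq1−eq3 (x²,y² cancel):
  -47.352·x + 113.304·y = 4268.603492
  -8.680·x + 186.802·y = 4228.384743
det = -47.352·186.802 − 113.304·-8.680 = -7861.969584
x = (4268.603492·186.802 − 113.304·4228.384743) / -7861.969584 = -40.484863
y = (-47.352·4228.384743 − 4268.603492·-8.680) / -7861.969584 = 20.754468
|P − Q| = √((-40.484863 − -11.347)² + (20.754468 − 45.626)²) = 38.309375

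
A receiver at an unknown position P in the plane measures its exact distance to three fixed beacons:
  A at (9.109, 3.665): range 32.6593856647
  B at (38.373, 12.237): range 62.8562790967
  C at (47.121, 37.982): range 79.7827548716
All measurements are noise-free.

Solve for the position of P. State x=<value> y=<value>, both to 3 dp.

eq1: (x − 9.109)² + (y − 3.665)² = 32.6593856647²
eq2: (x − 38.373)² + (y − 12.237)² = 62.8562790967²
eq3: (x − 47.121)² + (y − 37.982)² = 79.7827548716²
eq3−eq1, eq3−eq2 (x²,y² cancel):
  -76.024·x − 68.634·y = 1732.037644
  -17.496·x − 51.490·y = 373.586486
det = -76.024·-51.490 − -68.634·-17.496 = 2713.655296
x = (1732.037644·-51.490 − -68.634·373.586486) / 2713.655296 = -23.415606
y = (-76.024·373.586486 − 1732.037644·-17.496) / 2713.655296 = 0.700970

x=-23.416 y=0.701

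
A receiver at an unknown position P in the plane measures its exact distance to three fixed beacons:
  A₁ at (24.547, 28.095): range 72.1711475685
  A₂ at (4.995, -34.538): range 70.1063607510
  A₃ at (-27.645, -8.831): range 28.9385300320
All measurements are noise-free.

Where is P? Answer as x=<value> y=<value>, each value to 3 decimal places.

eq1: (x − 24.547)² + (y − 28.095)² = 72.1711475685²
eq2: (x − 4.995)² + (y + 34.538)² = 70.1063607510²
eq3: (x + 27.645)² + (y + 8.831)² = 28.9385300320²
eq2−eq3, eq2−eq1 (x²,y² cancel):
  -65.280·x + 51.414·y = 3701.872414
  39.104·x + 125.266·y = -119.711959
det = -65.280·125.266 − 51.414·39.104 = -10187.857536
x = (3701.872414·125.266 − 51.414·-119.711959) / -10187.857536 = -46.120945
y = (-65.280·-119.711959 − 3701.872414·39.104) / -10187.857536 = 13.441808

x=-46.121 y=13.442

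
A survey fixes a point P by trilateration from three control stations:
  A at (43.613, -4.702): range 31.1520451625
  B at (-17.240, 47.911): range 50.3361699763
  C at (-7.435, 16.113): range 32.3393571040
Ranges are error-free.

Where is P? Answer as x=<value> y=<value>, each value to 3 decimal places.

eq1: (x − 43.613)² + (y + 4.702)² = 31.1520451625²
eq2: (x + 17.240)² + (y − 47.911)² = 50.3361699763²
eq3: (x + 7.435)² + (y − 16.113)² = 32.3393571040²
eq2−eq3, eq2−eq1 (x²,y² cancel):
  19.610·x − 63.596·y = -789.877537
  121.706·x − 105.226·y = 894.801142
det = 19.610·-105.226 − -63.596·121.706 = 5676.532916
x = (-789.877537·-105.226 − -63.596·894.801142) / 5676.532916 = 24.666716
y = (19.610·894.801142 − -789.877537·121.706) / 5676.532916 = 20.026289

x=24.667 y=20.026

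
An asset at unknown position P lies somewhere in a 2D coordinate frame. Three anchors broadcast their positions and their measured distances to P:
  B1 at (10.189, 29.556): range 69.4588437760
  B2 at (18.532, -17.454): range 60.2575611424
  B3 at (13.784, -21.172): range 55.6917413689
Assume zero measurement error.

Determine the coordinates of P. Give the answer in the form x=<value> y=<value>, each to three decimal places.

x=-41.719 y=-16.596

eq1: (x − 10.189)² + (y − 29.556)² = 69.4588437760²
eq2: (x − 18.532)² + (y + 17.454)² = 60.2575611424²
eq3: (x − 13.784)² + (y + 21.172)² = 55.6917413689²
eq2−eq1, eq2−eq3 (x²,y² cancel):
  -16.686·x + 94.020·y = -864.261587
  -9.496·x − 7.436·y = 519.578718
det = -16.686·-7.436 − 94.020·-9.496 = 1016.891016
x = (-864.261587·-7.436 − 94.020·519.578718) / 1016.891016 = -41.719458
y = (-16.686·519.578718 − -864.261587·-9.496) / 1016.891016 = -16.596389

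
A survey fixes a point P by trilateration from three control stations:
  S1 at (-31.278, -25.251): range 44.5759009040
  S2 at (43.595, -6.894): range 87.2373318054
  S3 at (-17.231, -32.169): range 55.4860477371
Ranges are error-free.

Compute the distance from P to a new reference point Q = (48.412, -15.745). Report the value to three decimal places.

eq1: (x + 31.278)² + (y + 25.251)² = 44.5759009040²
eq2: (x − 43.595)² + (y + 6.894)² = 87.2373318054²
eq3: (x + 17.231)² + (y + 32.169)² = 55.4860477371²
eq2−eq3, eq2−eq1 (x²,y² cancel):
  -121.652·x − 50.550·y = 3915.351228
  -149.746·x − 36.714·y = 5291.216143
det = -121.652·-36.714 − -50.550·-149.746 = -3103.328772
x = (3915.351228·-36.714 − -50.550·5291.216143) / -3103.328772 = -39.867761
y = (-121.652·5291.216143 − 3915.351228·-149.746) / -3103.328772 = 18.489450
|P − Q| = √((-39.867761 − 48.412)² + (18.489450 − -15.745)²) = 94.685341

94.685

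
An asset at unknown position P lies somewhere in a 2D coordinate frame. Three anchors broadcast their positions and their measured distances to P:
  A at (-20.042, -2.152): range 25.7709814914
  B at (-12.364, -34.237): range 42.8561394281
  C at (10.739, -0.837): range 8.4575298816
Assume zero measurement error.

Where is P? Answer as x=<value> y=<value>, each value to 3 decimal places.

x=4.694 y=5.078

eq1: (x + 20.042)² + (y + 2.152)² = 25.7709814914²
eq2: (x + 12.364)² + (y + 34.237)² = 42.8561394281²
eq3: (x − 10.739)² + (y + 0.837)² = 8.4575298816²
eq2−eq1, eq2−eq3 (x²,y² cancel):
  -15.356·x + 64.170·y = 253.777403
  46.206·x + 66.800·y = 556.104900
det = -15.356·66.800 − 64.170·46.206 = -3990.819820
x = (253.777403·66.800 − 64.170·556.104900) / -3990.819820 = 4.694003
y = (-15.356·556.104900 − 253.777403·46.206) / -3990.819820 = 5.078051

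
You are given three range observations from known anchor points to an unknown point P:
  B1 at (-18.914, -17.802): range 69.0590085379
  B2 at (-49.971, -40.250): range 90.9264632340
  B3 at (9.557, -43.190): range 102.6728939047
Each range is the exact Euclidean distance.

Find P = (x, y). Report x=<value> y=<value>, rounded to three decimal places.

eq1: (x + 18.914)² + (y + 17.802)² = 69.0590085379²
eq2: (x + 49.971)² + (y + 40.250)² = 90.9264632340²
eq3: (x − 9.557)² + (y + 43.190)² = 102.6728939047²
eq3−eq1, eq3−eq2 (x²,y² cancel):
  -56.942·x + 50.776·y = 4490.514734
  -119.056·x + 5.880·y = 4434.552419
det = -56.942·5.880 − 50.776·-119.056 = 5710.368496
x = (4490.514734·5.880 − 50.776·4434.552419) / 5710.368496 = -34.807667
y = (-56.942·4434.552419 − 4490.514734·-119.056) / 5710.368496 = 49.403193

x=-34.808 y=49.403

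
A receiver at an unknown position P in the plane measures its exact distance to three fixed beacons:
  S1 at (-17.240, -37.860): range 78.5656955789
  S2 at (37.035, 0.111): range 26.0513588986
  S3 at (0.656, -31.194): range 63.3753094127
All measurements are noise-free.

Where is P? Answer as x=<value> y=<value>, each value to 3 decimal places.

x=29.732 y=25.118

eq1: (x + 17.240)² + (y + 37.860)² = 78.5656955789²
eq2: (x − 37.035)² + (y − 0.111)² = 26.0513588986²
eq3: (x − 0.656)² + (y + 31.194)² = 63.3753094127²
eq1−eq3, eq1−eq2 (x²,y² cancel):
  35.792·x + 13.332·y = 1399.037451
  108.550·x + 75.942·y = 5134.901567
det = 35.792·75.942 − 13.332·108.550 = 1270.927464
x = (1399.037451·75.942 − 13.332·5134.901567) / 1270.927464 = 29.731983
y = (35.792·5134.901567 − 1399.037451·108.550) / 1270.927464 = 25.117784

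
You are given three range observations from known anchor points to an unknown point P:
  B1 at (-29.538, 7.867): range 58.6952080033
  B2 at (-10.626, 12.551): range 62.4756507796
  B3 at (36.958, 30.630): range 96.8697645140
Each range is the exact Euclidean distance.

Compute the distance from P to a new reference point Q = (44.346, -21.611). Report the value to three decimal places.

67.767

eq1: (x + 29.538)² + (y − 7.867)² = 58.6952080033²
eq2: (x + 10.626)² + (y − 12.551)² = 62.4756507796²
eq3: (x − 36.958)² + (y − 30.630)² = 96.8697645140²
eq3−eq2, eq3−eq1 (x²,y² cancel):
  -95.168·x − 36.158·y = 3446.893150
  -132.992·x − 45.526·y = 4568.916303
det = -95.168·-45.526 − -36.158·-132.992 = -476.106368
x = (3446.893150·-45.526 − -36.158·4568.916303) / -476.106368 = -17.390270
y = (-95.168·4568.916303 − 3446.893150·-132.992) / -476.106368 = -49.557386
|P − Q| = √((-17.390270 − 44.346)² + (-49.557386 − -21.611)²) = 67.767009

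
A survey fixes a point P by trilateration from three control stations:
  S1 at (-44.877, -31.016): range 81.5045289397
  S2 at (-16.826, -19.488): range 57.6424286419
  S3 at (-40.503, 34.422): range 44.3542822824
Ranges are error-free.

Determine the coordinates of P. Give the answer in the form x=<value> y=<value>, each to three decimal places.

x=3.851 y=34.318

eq1: (x + 44.877)² + (y + 31.016)² = 81.5045289397²
eq2: (x + 16.826)² + (y + 19.488)² = 57.6424286419²
eq3: (x + 40.503)² + (y − 34.422)² = 44.3542822824²
eq1−eq2, eq1−eq3 (x²,y² cancel):
  56.102·x + 23.056·y = 1007.297693
  8.748·x + 130.876·y = 4525.115589
det = 56.102·130.876 − 23.056·8.748 = 7140.711464
x = (1007.297693·130.876 − 23.056·4525.115589) / 7140.711464 = 3.851161
y = (56.102·4525.115589 − 1007.297693·8.748) / 7140.711464 = 34.318176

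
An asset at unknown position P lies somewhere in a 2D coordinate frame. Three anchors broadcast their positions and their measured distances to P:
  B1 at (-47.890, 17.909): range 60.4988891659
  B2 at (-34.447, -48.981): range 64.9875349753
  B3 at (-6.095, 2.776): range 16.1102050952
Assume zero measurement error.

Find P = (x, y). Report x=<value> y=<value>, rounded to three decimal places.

x=9.533 y=-1.136

eq1: (x + 47.890)² + (y − 17.909)² = 60.4988891659²
eq2: (x + 34.447)² + (y + 48.981)² = 64.9875349753²
eq3: (x + 6.095)² + (y − 2.776)² = 16.1102050952²
eq3−eq2, eq3−eq1 (x²,y² cancel):
  -56.704·x − 103.514·y = -422.962025
  -83.590·x + 30.266·y = -831.247702
det = -56.704·30.266 − -103.514·-83.590 = -10368.938524
x = (-422.962025·30.266 − -103.514·-831.247702) / -10368.938524 = 9.533005
y = (-56.704·-831.247702 − -422.962025·-83.590) / -10368.938524 = -1.136054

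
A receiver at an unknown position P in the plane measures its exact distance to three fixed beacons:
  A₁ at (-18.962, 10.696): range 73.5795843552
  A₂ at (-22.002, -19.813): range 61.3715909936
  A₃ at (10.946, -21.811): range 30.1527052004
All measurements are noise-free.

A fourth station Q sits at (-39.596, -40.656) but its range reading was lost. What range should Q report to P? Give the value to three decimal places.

eq1: (x + 18.962)² + (y − 10.696)² = 73.5795843552²
eq2: (x + 22.002)² + (y + 19.813)² = 61.3715909936²
eq3: (x − 10.946)² + (y + 21.811)² = 30.1527052004²
eq1−eq2, eq1−eq3 (x²,y² cancel):
  -6.080·x − 61.018·y = 2050.164166
  59.816·x − 65.014·y = 4626.342380
det = -6.080·-65.014 − -61.018·59.816 = 4045.137808
x = (2050.164166·-65.014 − -61.018·4626.342380) / 4045.137808 = 36.834539
y = (-6.080·4626.342380 − 2050.164166·59.816) / 4045.137808 = -37.269628
|P − Q| = √((36.834539 − -39.596)² + (-37.269628 − -40.656)²) = 76.505521

76.506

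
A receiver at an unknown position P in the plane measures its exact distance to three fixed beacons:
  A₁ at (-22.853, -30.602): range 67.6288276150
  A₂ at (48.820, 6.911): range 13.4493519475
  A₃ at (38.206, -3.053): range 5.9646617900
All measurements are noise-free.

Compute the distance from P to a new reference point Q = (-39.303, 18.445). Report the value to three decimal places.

77.069

eq1: (x + 22.853)² + (y + 30.602)² = 67.6288276150²
eq2: (x − 48.820)² + (y − 6.911)² = 13.4493519475²
eq3: (x − 38.206)² + (y + 3.053)² = 5.9646617900²
eq1−eq2, eq1−eq3 (x²,y² cancel):
  143.346·x + 75.026·y = 5365.185565
  122.118·x + 55.098·y = 4548.358366
det = 143.346·55.098 − 75.026·122.118 = -1263.947160
x = (5365.185565·55.098 − 75.026·4548.358366) / -1263.947160 = 36.104469
y = (143.346·4548.358366 − 5365.185565·122.118) / -1263.947160 = 2.529182
|P − Q| = √((36.104469 − -39.303)² + (2.529182 − 18.445)²) = 77.068798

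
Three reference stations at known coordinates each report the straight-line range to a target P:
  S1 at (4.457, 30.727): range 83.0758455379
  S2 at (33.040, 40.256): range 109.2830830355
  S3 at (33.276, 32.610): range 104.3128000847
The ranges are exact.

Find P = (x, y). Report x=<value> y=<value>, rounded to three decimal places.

x=-45.794 y=-35.428

eq1: (x − 4.457)² + (y − 30.727)² = 83.0758455379²
eq2: (x − 33.040)² + (y − 40.256)² = 109.2830830355²
eq3: (x − 33.276)² + (y − 32.610)² = 104.3128000847²
eq1−eq3, eq1−eq2 (x²,y² cancel):
  57.638·x + 3.766·y = -2772.873252
  57.166·x + 19.058·y = -3293.022368
det = 57.638·19.058 − 3.766·57.166 = 883.177848
x = (-2772.873252·19.058 − 3.766·-3293.022368) / 883.177848 = -45.793604
y = (57.638·-3293.022368 − -2772.873252·57.166) / 883.177848 = -35.427916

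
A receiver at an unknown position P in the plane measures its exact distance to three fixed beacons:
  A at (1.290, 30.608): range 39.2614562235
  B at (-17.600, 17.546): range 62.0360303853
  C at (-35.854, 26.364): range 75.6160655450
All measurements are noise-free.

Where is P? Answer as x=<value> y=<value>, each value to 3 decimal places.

x=36.774 y=47.412

eq1: (x − 1.290)² + (y − 30.608)² = 39.2614562235²
eq2: (x + 17.600)² + (y − 17.546)² = 62.0360303853²
eq3: (x + 35.854)² + (y − 26.364)² = 75.6160655450²
eq2−eq3, eq2−eq1 (x²,y² cancel):
  -36.508·x + 17.636·y = -506.372607
  37.780·x + 26.124·y = 2627.898769
det = -36.508·26.124 − 17.636·37.780 = -1620.023072
x = (-506.372607·26.124 − 17.636·2627.898769) / -1620.023072 = 36.773612
y = (-36.508·2627.898769 − -506.372607·37.780) / -1620.023072 = 47.412023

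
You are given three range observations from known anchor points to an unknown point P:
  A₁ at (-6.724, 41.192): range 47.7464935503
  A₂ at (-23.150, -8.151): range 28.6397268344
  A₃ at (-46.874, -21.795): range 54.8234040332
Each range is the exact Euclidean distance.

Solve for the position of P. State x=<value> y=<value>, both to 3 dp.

eq1: (x + 6.724)² + (y − 41.192)² = 47.7464935503²
eq2: (x + 23.150)² + (y + 8.151)² = 28.6397268344²
eq3: (x + 46.874)² + (y + 21.795)² = 54.8234040332²
eq1−eq3, eq1−eq2 (x²,y² cancel):
  -80.300·x − 125.974·y = 204.322878
  -32.852·x − 98.686·y = 319.861954
det = -80.300·-98.686 − -125.974·-32.852 = 3785.987952
x = (204.322878·-98.686 − -125.974·319.861954) / 3785.987952 = 5.317102
y = (-80.300·319.861954 − 204.322878·-32.852) / 3785.987952 = -5.011241

x=5.317 y=-5.011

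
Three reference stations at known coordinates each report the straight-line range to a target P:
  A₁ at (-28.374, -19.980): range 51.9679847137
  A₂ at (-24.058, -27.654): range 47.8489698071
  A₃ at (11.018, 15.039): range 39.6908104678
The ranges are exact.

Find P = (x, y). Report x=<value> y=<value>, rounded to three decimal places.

x=23.526 y=-22.629

eq1: (x + 28.374)² + (y + 19.980)² = 51.9679847137²
eq2: (x + 24.058)² + (y + 27.654)² = 47.8489698071²
eq3: (x − 11.018)² + (y − 15.039)² = 39.6908104678²
eq1−eq3, eq1−eq2 (x²,y² cancel):
  78.784·x + 70.038·y = 268.594569
  8.632·x − 15.348·y = 550.394328
det = 78.784·-15.348 − 70.038·8.632 = -1813.744848
x = (268.594569·-15.348 − 70.038·550.394328) / -1813.744848 = 23.526411
y = (78.784·550.394328 − 268.594569·8.632) / -1813.744848 = -22.629290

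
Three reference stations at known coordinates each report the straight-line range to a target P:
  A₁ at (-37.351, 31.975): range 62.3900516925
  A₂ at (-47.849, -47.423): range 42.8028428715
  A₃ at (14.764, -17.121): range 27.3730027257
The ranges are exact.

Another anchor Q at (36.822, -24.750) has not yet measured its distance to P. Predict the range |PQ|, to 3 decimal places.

eq1: (x + 37.351)² + (y − 31.975)² = 62.3900516925²
eq2: (x + 47.849)² + (y + 47.423)² = 42.8028428715²
eq3: (x − 14.764)² + (y + 17.121)² = 27.3730027257²
eq3−eq2, eq3−eq1 (x²,y² cancel):
  -125.226·x − 60.604·y = 2944.561313
  -104.230·x + 98.192·y = -1236.843783
det = -125.226·98.192 − -60.604·-104.230 = -18612.946312
x = (2944.561313·98.192 − -60.604·-1236.843783) / -18612.946312 = -11.506759
y = (-125.226·-1236.843783 − 2944.561313·-104.230) / -18612.946312 = -24.810506
|P − Q| = √((-11.506759 − 36.822)² + (-24.810506 − -24.750)²) = 48.328797

48.329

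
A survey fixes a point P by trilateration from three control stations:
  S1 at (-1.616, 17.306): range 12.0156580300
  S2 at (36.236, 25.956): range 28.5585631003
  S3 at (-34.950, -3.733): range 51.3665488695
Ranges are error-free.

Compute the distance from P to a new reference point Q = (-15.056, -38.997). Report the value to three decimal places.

67.826

eq1: (x + 1.616)² + (y − 17.306)² = 12.0156580300²
eq2: (x − 36.236)² + (y − 25.956)² = 28.5585631003²
eq3: (x + 34.950)² + (y + 3.733)² = 51.3665488695²
eq3−eq2, eq3−eq1 (x²,y² cancel):
  142.372·x + 59.378·y = 2574.254659
  66.668·x + 42.078·y = 1560.817608
det = 142.372·42.078 − 59.378·66.668 = 2032.116512
x = (2574.254659·42.078 − 59.378·1560.817608) / 2032.116512 = 7.697029
y = (142.372·1560.817608 − 2574.254659·66.668) / 2032.116512 = 24.898334
|P − Q| = √((7.697029 − -15.056)² + (24.898334 − -38.997)²) = 67.825615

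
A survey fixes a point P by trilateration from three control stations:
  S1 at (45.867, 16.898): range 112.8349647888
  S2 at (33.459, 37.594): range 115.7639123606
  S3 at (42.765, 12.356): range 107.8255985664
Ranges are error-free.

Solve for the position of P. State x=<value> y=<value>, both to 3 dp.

x=-49.966 y=-42.666

eq1: (x − 45.867)² + (y − 16.898)² = 112.8349647888²
eq2: (x − 33.459)² + (y − 37.594)² = 115.7639123606²
eq3: (x − 42.765)² + (y − 12.356)² = 107.8255985664²
eq3−eq1, eq3−eq2 (x²,y² cancel):
  6.204·x + 9.084·y = -697.561441
  -18.612·x + 50.476·y = -1223.626143
det = 6.204·50.476 − 9.084·-18.612 = 482.224512
x = (-697.561441·50.476 − 9.084·-1223.626143) / 482.224512 = -49.965713
y = (6.204·-1223.626143 − -697.561441·-18.612) / 482.224512 = -42.665583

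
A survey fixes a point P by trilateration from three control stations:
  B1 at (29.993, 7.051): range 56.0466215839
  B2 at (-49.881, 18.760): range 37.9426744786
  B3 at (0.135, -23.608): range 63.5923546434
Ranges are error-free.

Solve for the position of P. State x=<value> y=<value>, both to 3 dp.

eq1: (x − 29.993)² + (y − 7.051)² = 56.0466215839²
eq2: (x + 49.881)² + (y − 18.760)² = 37.9426744786²
eq3: (x − 0.135)² + (y + 23.608)² = 63.5923546434²
eq1−eq2, eq1−eq3 (x²,y² cancel):
  -159.748·x + 23.418·y = 3592.332355
  -59.716·x − 61.318·y = -1294.704539
det = -159.748·-61.318 − 23.418·-59.716 = 11193.857152
x = (3592.332355·-61.318 − 23.418·-1294.704539) / 11193.857152 = -16.969597
y = (-159.748·-1294.704539 − 3592.332355·-59.716) / 11193.857152 = 37.640839

x=-16.970 y=37.641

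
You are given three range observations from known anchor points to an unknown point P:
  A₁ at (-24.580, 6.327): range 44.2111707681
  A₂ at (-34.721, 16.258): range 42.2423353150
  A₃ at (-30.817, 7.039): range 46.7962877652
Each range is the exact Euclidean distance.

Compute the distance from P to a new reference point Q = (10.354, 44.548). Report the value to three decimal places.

14.785

eq1: (x + 24.580)² + (y − 6.327)² = 44.2111707681²
eq2: (x + 34.721)² + (y − 16.258)² = 42.2423353150²
eq3: (x + 30.817)² + (y − 7.039)² = 46.7962877652²
eq3−eq1, eq3−eq2 (x²,y² cancel):
  12.474·x − 1.424·y = -119.762753
  -7.808·x + 18.438·y = 876.113051
det = 12.474·18.438 − -1.424·-7.808 = 218.877020
x = (-119.762753·18.438 − -1.424·876.113051) / 218.877020 = -4.388769
y = (12.474·876.113051 − -119.762753·-7.808) / 218.877020 = 45.658181
|P − Q| = √((-4.388769 − 10.354)² + (45.658181 − 44.548)²) = 14.784510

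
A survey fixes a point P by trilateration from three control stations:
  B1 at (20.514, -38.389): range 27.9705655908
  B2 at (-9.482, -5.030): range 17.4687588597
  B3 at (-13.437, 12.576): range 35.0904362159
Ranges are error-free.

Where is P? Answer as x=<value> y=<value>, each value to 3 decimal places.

x=-0.650 y=-20.102

eq1: (x − 20.514)² + (y + 38.389)² = 27.9705655908²
eq2: (x + 9.482)² + (y + 5.030)² = 17.4687588597²
eq3: (x + 13.437)² + (y − 12.576)² = 35.0904362159²
eq1−eq2, eq1−eq3 (x²,y² cancel):
  -59.992·x + 66.718·y = -1302.135290
  -67.902·x + 101.930·y = -2004.816946
det = -59.992·101.930 − 66.718·-67.902 = -1584.698924
x = (-1302.135290·101.930 − 66.718·-2004.816946) / -1584.698924 = -0.650424
y = (-59.992·-2004.816946 − -1302.135290·-67.902) / -1584.698924 = -20.101855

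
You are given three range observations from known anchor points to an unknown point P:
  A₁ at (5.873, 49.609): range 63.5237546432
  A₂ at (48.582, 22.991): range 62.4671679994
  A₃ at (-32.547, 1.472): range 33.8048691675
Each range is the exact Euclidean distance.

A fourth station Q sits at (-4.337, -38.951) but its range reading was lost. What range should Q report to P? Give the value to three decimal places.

eq1: (x − 5.873)² + (y − 49.609)² = 63.5237546432²
eq2: (x − 48.582)² + (y − 22.991)² = 62.4671679994²
eq3: (x + 32.547)² + (y − 1.472)² = 33.8048691675²
eq1−eq3, eq1−eq2 (x²,y² cancel):
  -76.840·x − 96.274·y = 1458.427208
  85.418·x − 53.236·y = 526.372121
det = -76.840·-53.236 − -96.274·85.418 = 12314.186772
x = (1458.427208·-53.236 − -96.274·526.372121) / 12314.186772 = -2.189741
y = (-76.840·526.372121 − 1458.427208·85.418) / 12314.186772 = -13.400996
|P − Q| = √((-2.189741 − -4.337)² + (-13.400996 − -38.951)²) = 25.640074

25.640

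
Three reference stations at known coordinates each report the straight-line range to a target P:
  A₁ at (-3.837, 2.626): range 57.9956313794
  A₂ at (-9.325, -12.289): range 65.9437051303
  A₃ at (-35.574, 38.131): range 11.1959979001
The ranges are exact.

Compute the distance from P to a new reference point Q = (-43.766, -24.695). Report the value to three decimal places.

eq1: (x + 3.837)² + (y − 2.626)² = 57.9956313794²
eq2: (x + 9.325)² + (y + 12.289)² = 65.9437051303²
eq3: (x + 35.574)² + (y − 38.131)² = 11.1959979001²
eq2−eq3, eq2−eq1 (x²,y² cancel):
  -52.498·x + 100.840·y = 6704.729368
  10.976·x + 29.830·y = 768.722286
det = -52.498·29.830 − 100.840·10.976 = -2672.835180
x = (6704.729368·29.830 − 100.840·768.722286) / -2672.835180 = -45.825542
y = (-52.498·768.722286 − 6704.729368·10.976) / -2672.835180 = 42.631694
|P − Q| = √((-45.825542 − -43.766)² + (42.631694 − -24.695)²) = 67.358188

67.358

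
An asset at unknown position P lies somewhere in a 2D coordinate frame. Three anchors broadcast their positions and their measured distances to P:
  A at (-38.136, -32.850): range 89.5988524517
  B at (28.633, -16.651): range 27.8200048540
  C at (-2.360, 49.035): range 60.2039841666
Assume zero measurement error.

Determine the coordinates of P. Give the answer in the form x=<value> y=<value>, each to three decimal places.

x=41.639 y=7.942

eq1: (x + 38.136)² + (y + 32.850)² = 89.5988524517²
eq2: (x − 28.633)² + (y + 16.651)² = 27.8200048540²
eq3: (x + 2.360)² + (y − 49.035)² = 60.2039841666²
eq3−eq1, eq3−eq2 (x²,y² cancel):
  -71.552·x − 163.770·y = -4279.958480
  61.986·x − 131.372·y = 1537.670704
det = -71.552·-131.372 − -163.770·61.986 = 19551.376564
x = (-4279.958480·-131.372 − -163.770·1537.670704) / 19551.376564 = 41.638553
y = (-71.552·1537.670704 − -4279.958480·61.986) / 19551.376564 = 7.941850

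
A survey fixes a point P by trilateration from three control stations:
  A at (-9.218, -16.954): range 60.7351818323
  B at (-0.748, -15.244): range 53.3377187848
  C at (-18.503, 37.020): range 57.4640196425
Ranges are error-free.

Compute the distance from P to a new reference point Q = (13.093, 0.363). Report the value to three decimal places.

32.544

eq1: (x + 9.218)² + (y + 16.954)² = 60.7351818323²
eq2: (x + 0.748)² + (y + 15.244)² = 53.3377187848²
eq3: (x + 18.503)² + (y − 37.020)² = 57.4640196425²
eq1−eq3, eq1−eq2 (x²,y² cancel):
  -18.570·x + 107.948·y = 1727.080528
  16.940·x + 3.420·y = 704.379467
det = -18.570·3.420 − 107.948·16.940 = -1892.148520
x = (1727.080528·3.420 − 107.948·704.379467) / -1892.148520 = 37.063549
y = (-18.570·704.379467 − 1727.080528·16.940) / -1892.148520 = 22.375131
|P − Q| = √((37.063549 − 13.093)² + (22.375131 − 0.363)²) = 32.544141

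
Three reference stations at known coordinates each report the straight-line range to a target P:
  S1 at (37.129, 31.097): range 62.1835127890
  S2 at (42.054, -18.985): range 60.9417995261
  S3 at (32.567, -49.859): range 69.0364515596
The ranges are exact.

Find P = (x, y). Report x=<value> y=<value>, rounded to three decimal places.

eq1: (x − 37.129)² + (y − 31.097)² = 62.1835127890²
eq2: (x − 42.054)² + (y + 18.985)² = 60.9417995261²
eq3: (x − 32.567)² + (y + 49.859)² = 69.0364515596²
eq1−eq2, eq1−eq3 (x²,y² cancel):
  9.850·x − 100.164·y = -63.730576
  -9.124·x − 161.912·y = 301.700939
det = 9.850·-161.912 − -100.164·-9.124 = -2508.729536
x = (-63.730576·-161.912 − -100.164·301.700939) / -2508.729536 = -16.158903
y = (9.850·301.700939 − -63.730576·-9.124) / -2508.729536 = -0.952784

x=-16.159 y=-0.953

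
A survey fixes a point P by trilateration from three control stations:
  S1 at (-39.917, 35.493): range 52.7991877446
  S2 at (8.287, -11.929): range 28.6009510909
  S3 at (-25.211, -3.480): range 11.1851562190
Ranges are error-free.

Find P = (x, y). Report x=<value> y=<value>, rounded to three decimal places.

eq1: (x + 39.917)² + (y − 35.493)² = 52.7991877446²
eq2: (x − 8.287)² + (y + 11.929)² = 28.6009510909²
eq3: (x + 25.211)² + (y + 3.480)² = 11.1851562190²
eq3−eq1, eq3−eq2 (x²,y² cancel):
  -29.412·x + 77.946·y = -457.231490
  66.996·x − 16.898·y = -1129.636195
det = -29.412·-16.898 − 77.946·66.996 = -4725.066240
x = (-457.231490·-16.898 − 77.946·-1129.636195) / -4725.066240 = -20.269964
y = (-29.412·-1129.636195 − -457.231490·66.996) / -4725.066240 = -13.514634

x=-20.270 y=-13.515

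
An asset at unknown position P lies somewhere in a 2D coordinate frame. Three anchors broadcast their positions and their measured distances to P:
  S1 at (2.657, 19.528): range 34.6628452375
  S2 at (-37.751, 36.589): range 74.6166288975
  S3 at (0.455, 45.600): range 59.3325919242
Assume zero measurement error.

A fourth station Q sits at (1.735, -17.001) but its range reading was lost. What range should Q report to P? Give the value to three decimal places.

eq1: (x − 2.657)² + (y − 19.528)² = 34.6628452375²
eq2: (x + 37.751)² + (y − 36.589)² = 74.6166288975²
eq3: (x − 0.455)² + (y − 45.600)² = 59.3325919242²
eq2−eq1, eq2−eq3 (x²,y² cancel):
  80.816·x − 34.122·y = 1990.637979
  76.412·x + 18.022·y = 1362.958947
det = 80.816·18.022 − -34.122·76.412 = 4063.796216
x = (1990.637979·18.022 − -34.122·1362.958947) / 4063.796216 = 20.272218
y = (80.816·1362.958947 − 1990.637979·76.412) / 4063.796216 = -10.325257
|P − Q| = √((20.272218 − 1.735)² + (-10.325257 − -17.001)²) = 19.702639

19.703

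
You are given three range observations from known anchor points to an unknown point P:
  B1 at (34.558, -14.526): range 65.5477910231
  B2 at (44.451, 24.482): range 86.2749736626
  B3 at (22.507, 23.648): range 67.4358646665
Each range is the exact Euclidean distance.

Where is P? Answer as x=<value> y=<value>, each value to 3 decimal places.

x=-30.922 y=-17.497

eq1: (x − 34.558)² + (y + 14.526)² = 65.5477910231²
eq2: (x − 44.451)² + (y − 24.482)² = 86.2749736626²
eq3: (x − 22.507)² + (y − 23.648)² = 67.4358646665²
eq2−eq3, eq2−eq1 (x²,y² cancel):
  -43.888·x − 1.668·y = 1386.308465
  -19.786·x − 78.016·y = 1976.858487
det = -43.888·-78.016 − -1.668·-19.786 = 3390.963160
x = (1386.308465·-78.016 − -1.668·1976.858487) / 3390.963160 = -30.922436
y = (-43.888·1976.858487 − 1386.308465·-19.786) / 3390.963160 = -17.496759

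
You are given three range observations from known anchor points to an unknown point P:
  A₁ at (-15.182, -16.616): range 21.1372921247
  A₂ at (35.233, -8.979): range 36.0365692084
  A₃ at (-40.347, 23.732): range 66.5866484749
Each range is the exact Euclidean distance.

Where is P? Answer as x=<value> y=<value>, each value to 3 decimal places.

x=3.619 y=-26.276

eq1: (x + 15.182)² + (y + 16.616)² = 21.1372921247²
eq2: (x − 35.233)² + (y + 8.979)² = 36.0365692084²
eq3: (x + 40.347)² + (y − 23.732)² = 66.5866484749²
eq2−eq3, eq2−eq1 (x²,y² cancel):
  -151.160·x + 65.422·y = -2266.045932
  -100.830·x − 15.274·y = 36.447052
det = -151.160·-15.274 − 65.422·-100.830 = 8905.318100
x = (-2266.045932·-15.274 − 65.422·36.447052) / 8905.318100 = 3.618865
y = (-151.160·36.447052 − -2266.045932·-100.830) / 8905.318100 = -26.275844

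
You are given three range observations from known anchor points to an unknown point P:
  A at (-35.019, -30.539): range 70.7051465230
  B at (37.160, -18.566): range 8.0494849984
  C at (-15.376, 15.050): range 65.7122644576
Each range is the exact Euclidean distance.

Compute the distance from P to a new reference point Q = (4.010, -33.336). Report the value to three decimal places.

32.299

eq1: (x + 35.019)² + (y + 30.539)² = 70.7051465230²
eq2: (x − 37.160)² + (y + 18.566)² = 8.0494849984²
eq3: (x + 15.376)² + (y − 15.050)² = 65.7122644576²
eq2−eq3, eq2−eq1 (x²,y² cancel):
  -105.072·x + 67.232·y = -5515.945571
  -144.358·x − 23.946·y = -4501.024610
det = -105.072·-23.946 − 67.232·-144.358 = 12221.531168
x = (-5515.945571·-23.946 − 67.232·-4501.024610) / 12221.531168 = 35.568188
y = (-105.072·-4501.024610 − -5515.945571·-144.358) / 12221.531168 = -26.456522
|P − Q| = √((35.568188 − 4.010)² + (-26.456522 − -33.336)²) = 32.299326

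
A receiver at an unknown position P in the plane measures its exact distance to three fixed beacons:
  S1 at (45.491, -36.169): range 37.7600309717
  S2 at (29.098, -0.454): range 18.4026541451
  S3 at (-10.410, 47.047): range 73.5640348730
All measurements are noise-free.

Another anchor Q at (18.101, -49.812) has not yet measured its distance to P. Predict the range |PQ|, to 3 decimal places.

eq1: (x − 45.491)² + (y + 36.169)² = 37.7600309717²
eq2: (x − 29.098)² + (y + 0.454)² = 18.4026541451²
eq3: (x + 10.410)² + (y − 47.047)² = 73.5640348730²
eq1−eq2, eq1−eq3 (x²,y² cancel):
  -32.786·x + 71.430·y = -1443.565663
  -111.802·x + 166.432·y = -5041.686621
det = -32.786·166.432 − 71.430·-111.802 = 2529.377308
x = (-1443.565663·166.432 − 71.430·-5041.686621) / 2529.377308 = 47.391963
y = (-32.786·-5041.686621 − -1443.565663·-111.802) / 2529.377308 = 1.543150
|P − Q| = √((47.391963 − 18.101)² + (1.543150 − -49.812)²) = 59.121163

59.121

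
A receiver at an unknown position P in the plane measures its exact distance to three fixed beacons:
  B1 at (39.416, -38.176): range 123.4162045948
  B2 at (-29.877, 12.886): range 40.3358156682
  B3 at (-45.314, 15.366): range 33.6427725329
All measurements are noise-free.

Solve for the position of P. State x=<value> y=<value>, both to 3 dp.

x=-48.047 y=48.898

eq1: (x − 39.416)² + (y + 38.176)² = 123.4162045948²
eq2: (x + 29.877)² + (y − 12.886)² = 40.3358156682²
eq3: (x + 45.314)² + (y − 15.366)² = 33.6427725329²
eq2−eq3, eq2−eq1 (x²,y² cancel):
  -30.874·x + 4.960·y = 1725.930309
  138.586·x − 102.124·y = -11652.237624
det = -30.874·-102.124 − 4.960·138.586 = 2465.589816
x = (1725.930309·-102.124 − 4.960·-11652.237624) / 2465.589816 = -48.046844
y = (-30.874·-11652.237624 − 1725.930309·138.586) / 2465.589816 = 48.897593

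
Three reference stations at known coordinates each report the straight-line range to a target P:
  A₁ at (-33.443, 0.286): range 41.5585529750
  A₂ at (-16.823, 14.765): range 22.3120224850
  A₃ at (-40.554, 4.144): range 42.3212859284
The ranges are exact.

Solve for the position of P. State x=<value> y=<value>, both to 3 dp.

x=-13.705 y=36.858

eq1: (x + 33.443)² + (y − 0.286)² = 41.5585529750²
eq2: (x + 16.823)² + (y − 14.765)² = 22.3120224850²
eq3: (x + 40.554)² + (y − 4.144)² = 42.3212859284²
eq1−eq3, eq1−eq2 (x²,y² cancel):
  -14.222·x + 7.716·y = 479.305690
  33.240·x + 28.958·y = 611.789487
det = -14.222·28.958 − 7.716·33.240 = -668.320516
x = (479.305690·28.958 − 7.716·611.789487) / -668.320516 = -13.704751
y = (-14.222·611.789487 − 479.305690·33.240) / -668.320516 = 36.858050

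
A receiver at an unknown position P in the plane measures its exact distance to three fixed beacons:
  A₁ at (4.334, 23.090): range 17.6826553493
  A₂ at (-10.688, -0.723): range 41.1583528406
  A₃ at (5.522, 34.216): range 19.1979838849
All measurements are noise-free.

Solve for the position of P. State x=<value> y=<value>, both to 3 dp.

eq1: (x − 4.334)² + (y − 23.090)² = 17.6826553493²
eq2: (x + 10.688)² + (y + 0.723)² = 41.1583528406²
eq3: (x − 5.522)² + (y − 34.216)² = 19.1979838849²
eq1−eq3, eq1−eq2 (x²,y² cancel):
  2.376·x + 22.252·y = 593.409199
  -30.044·x − 47.626·y = -1818.509291
det = 2.376·-47.626 − 22.252·-30.044 = 555.379712
x = (593.409199·-47.626 − 22.252·-1818.509291) / 555.379712 = 21.973727
y = (2.376·-1818.509291 − 593.409199·-30.044) / 555.379712 = 24.321392

x=21.974 y=24.321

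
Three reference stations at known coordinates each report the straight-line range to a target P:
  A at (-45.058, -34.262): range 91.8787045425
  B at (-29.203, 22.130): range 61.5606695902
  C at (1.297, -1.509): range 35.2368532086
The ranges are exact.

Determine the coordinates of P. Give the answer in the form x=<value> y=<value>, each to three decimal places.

x=32.025 y=15.737

eq1: (x + 45.058)² + (y + 34.262)² = 91.8787045425²
eq2: (x + 29.203)² + (y − 22.130)² = 61.5606695902²
eq3: (x − 1.297)² + (y + 1.509)² = 35.2368532086²
eq1−eq3, eq1−eq2 (x²,y² cancel):
  92.710·x + 65.506·y = 3999.911806
  31.710·x + 112.784·y = 2790.424409
det = 92.710·112.784 − 65.506·31.710 = 8379.009380
x = (3999.911806·112.784 − 65.506·2790.424409) / 8379.009380 = 32.024849
y = (92.710·2790.424409 − 3999.911806·31.710) / 8379.009380 = 15.737307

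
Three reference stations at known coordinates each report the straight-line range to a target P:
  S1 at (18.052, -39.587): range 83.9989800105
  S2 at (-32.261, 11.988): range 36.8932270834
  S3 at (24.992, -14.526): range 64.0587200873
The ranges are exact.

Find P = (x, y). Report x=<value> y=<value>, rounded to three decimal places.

eq1: (x − 18.052)² + (y + 39.587)² = 83.9989800105²
eq2: (x + 32.261)² + (y − 11.988)² = 36.8932270834²
eq3: (x − 24.992)² + (y + 14.526)² = 64.0587200873²
eq1−eq2, eq1−eq3 (x²,y² cancel):
  -100.626·x + 103.150·y = 4986.197430
  13.880·x + 50.122·y = 1894.908491
det = -100.626·50.122 − 103.150·13.880 = -6475.298372
x = (4986.197430·50.122 − 103.150·1894.908491) / -6475.298372 = -8.410173
y = (-100.626·1894.908491 − 4986.197430·13.880) / -6475.298372 = 40.134905

x=-8.410 y=40.135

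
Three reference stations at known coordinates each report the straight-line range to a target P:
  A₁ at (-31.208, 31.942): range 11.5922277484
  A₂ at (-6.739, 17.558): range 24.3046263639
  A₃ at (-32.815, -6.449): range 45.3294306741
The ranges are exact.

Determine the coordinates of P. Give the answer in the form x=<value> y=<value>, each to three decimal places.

eq1: (x + 31.208)² + (y − 31.942)² = 11.5922277484²
eq2: (x + 6.739)² + (y − 17.558)² = 24.3046263639²
eq3: (x + 32.815)² + (y + 6.449)² = 45.3294306741²
eq1−eq2, eq1−eq3 (x²,y² cancel):
  48.938·x − 28.768·y = -2096.868262
  -3.214·x − 76.782·y = -2796.194343
det = 48.938·-76.782 − -28.768·-3.214 = -3850.017868
x = (-2096.868262·-76.782 − -28.768·-2796.194343) / -3850.017868 = -20.924791
y = (48.938·-2796.194343 − -2096.868262·-3.214) / -3850.017868 = 37.293202

x=-20.925 y=37.293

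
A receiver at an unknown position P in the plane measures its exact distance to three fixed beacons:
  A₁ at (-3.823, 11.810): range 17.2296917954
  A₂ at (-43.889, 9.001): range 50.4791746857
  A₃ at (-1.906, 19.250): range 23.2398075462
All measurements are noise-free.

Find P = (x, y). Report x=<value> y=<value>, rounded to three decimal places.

x=5.171 y=-2.886

eq1: (x + 3.823)² + (y − 11.810)² = 17.2296917954²
eq2: (x + 43.889)² + (y − 9.001)² = 50.4791746857²
eq3: (x + 1.906)² + (y − 19.250)² = 23.2398075462²
eq2−eq3, eq2−eq1 (x²,y² cancel):
  83.966·x + 20.498·y = 374.991436
  80.132·x + 5.618·y = 398.113905
det = 83.966·5.618 − 20.498·80.132 = -1170.824748
x = (374.991436·5.618 − 20.498·398.113905) / -1170.824748 = 5.170575
y = (83.966·398.113905 − 374.991436·80.132) / -1170.824748 = -2.886186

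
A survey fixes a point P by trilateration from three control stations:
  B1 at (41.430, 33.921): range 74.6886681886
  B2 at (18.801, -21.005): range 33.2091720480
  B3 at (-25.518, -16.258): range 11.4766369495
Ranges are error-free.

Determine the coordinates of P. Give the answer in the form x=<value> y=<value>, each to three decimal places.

x=-14.043 y=-16.091

eq1: (x − 41.430)² + (y − 33.921)² = 74.6886681886²
eq2: (x − 18.801)² + (y + 21.005)² = 33.2091720480²
eq3: (x + 25.518)² + (y + 16.258)² = 11.4766369495²
eq3−eq1, eq3−eq2 (x²,y² cancel):
  133.896·x + 100.358·y = -3495.095707
  88.638·x − 9.494·y = -1091.939174
det = 133.896·-9.494 − 100.358·88.638 = -10166.741028
x = (-3495.095707·-9.494 − 100.358·-1091.939174) / -10166.741028 = -14.042580
y = (133.896·-1091.939174 − -3495.095707·88.638) / -10166.741028 = -16.090899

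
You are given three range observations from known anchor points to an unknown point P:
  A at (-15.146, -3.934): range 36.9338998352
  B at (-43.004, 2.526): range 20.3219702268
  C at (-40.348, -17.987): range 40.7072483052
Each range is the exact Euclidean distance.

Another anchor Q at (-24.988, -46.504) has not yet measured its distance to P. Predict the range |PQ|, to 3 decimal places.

70.987

eq1: (x + 15.146)² + (y + 3.934)² = 36.9338998352²
eq2: (x + 43.004)² + (y − 2.526)² = 20.3219702268²
eq3: (x + 40.348)² + (y + 17.987)² = 40.7072483052²
eq2−eq1, eq2−eq3 (x²,y² cancel):
  55.716·x − 12.920·y = -2561.977503
  5.312·x − 41.026·y = -1148.329010
det = 55.716·-41.026 − -12.920·5.312 = -2217.173576
x = (-2561.977503·-41.026 − -12.920·-1148.329010) / -2217.173576 = -40.714574
y = (55.716·-1148.329010 − -2561.977503·5.312) / -2217.173576 = 22.718598
|P − Q| = √((-40.714574 − -24.988)² + (22.718598 − -46.504)²) = 70.986570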